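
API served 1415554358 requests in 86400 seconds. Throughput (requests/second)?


Formula: throughput = requests / seconds
throughput = 1415554358 / 86400
throughput = 16383.73 requests/second

16383.73 requests/second


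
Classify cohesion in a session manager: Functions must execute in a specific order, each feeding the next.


Reasoning: Output of one is input to next
Type: Sequential cohesion

Sequential cohesion


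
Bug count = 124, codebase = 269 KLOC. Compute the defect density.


Defect density = defects / KLOC
Defect density = 124 / 269
Defect density = 0.461 defects/KLOC

0.461 defects/KLOC


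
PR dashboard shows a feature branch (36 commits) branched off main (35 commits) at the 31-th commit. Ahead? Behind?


Common ancestor: commit #31
feature commits after divergence: 36 - 31 = 5
main commits after divergence: 35 - 31 = 4
feature is 5 commits ahead of main
main is 4 commits ahead of feature

feature ahead: 5, main ahead: 4


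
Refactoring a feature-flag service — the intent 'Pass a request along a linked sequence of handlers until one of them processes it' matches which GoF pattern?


This matches the Chain of Responsibility pattern

Chain of Responsibility


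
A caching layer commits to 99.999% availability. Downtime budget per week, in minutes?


Formula: allowed downtime = period * (100 - SLA) / 100
Period (week) = 10080 minutes
Unavailability fraction = (100 - 99.999) / 100
Allowed downtime = 10080 * (100 - 99.999) / 100
Allowed downtime = 0.1008 minutes

0.1008 minutes


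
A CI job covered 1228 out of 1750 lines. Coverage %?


Coverage = covered / total * 100
Coverage = 1228 / 1750 * 100
Coverage = 70.17%

70.17%


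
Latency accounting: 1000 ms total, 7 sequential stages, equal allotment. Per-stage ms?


Formula: per_stage = total_budget / stages
per_stage = 1000 / 7
per_stage = 142.86 ms

142.86 ms


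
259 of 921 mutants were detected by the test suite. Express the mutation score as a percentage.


Mutation score = killed / total * 100
Mutation score = 259 / 921 * 100
Mutation score = 28.12%

28.12%


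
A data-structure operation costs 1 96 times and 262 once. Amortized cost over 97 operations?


Formula: Amortized cost = Total cost / Operations
Total cost = (96 * 1) + (1 * 262)
Total cost = 96 + 262 = 358
Amortized = 358 / 97 = 3.6907

3.6907


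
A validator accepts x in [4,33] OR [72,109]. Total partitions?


Valid ranges: [4,33] and [72,109]
Class 1: x < 4 — invalid
Class 2: 4 ≤ x ≤ 33 — valid
Class 3: 33 < x < 72 — invalid (gap between ranges)
Class 4: 72 ≤ x ≤ 109 — valid
Class 5: x > 109 — invalid
Total equivalence classes: 5

5 equivalence classes


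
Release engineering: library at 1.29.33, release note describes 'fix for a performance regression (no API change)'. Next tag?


Current: 1.29.33
Change category: 'fix for a performance regression (no API change)' → patch bump
SemVer rule: patch bump → increment PATCH (MAJOR and MINOR unchanged)
New: 1.29.34

1.29.34


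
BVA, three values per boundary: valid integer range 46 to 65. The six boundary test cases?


Range: [46, 65]
Boundaries: just below min, min, min+1, max-1, max, just above max
Values: [45, 46, 47, 64, 65, 66]

[45, 46, 47, 64, 65, 66]


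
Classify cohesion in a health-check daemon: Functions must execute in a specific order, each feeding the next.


Reasoning: Output of one is input to next
Type: Sequential cohesion

Sequential cohesion


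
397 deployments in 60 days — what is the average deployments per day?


Formula: deployments per day = releases / days
= 397 / 60
= 6.617 deploys/day
(equivalently, 46.32 deploys/week)

6.617 deploys/day


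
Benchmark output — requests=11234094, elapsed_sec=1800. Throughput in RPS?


Formula: throughput = requests / seconds
throughput = 11234094 / 1800
throughput = 6241.16 requests/second

6241.16 requests/second


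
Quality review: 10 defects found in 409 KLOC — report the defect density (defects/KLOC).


Defect density = defects / KLOC
Defect density = 10 / 409
Defect density = 0.024 defects/KLOC

0.024 defects/KLOC


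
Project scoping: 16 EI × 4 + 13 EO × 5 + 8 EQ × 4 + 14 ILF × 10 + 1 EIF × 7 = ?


UFP = EI*4 + EO*5 + EQ*4 + ILF*10 + EIF*7
UFP = 16*4 + 13*5 + 8*4 + 14*10 + 1*7
UFP = 64 + 65 + 32 + 140 + 7
UFP = 308

308


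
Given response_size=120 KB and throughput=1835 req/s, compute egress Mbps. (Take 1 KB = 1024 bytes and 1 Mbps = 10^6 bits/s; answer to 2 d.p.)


Formula: Mbps = payload_bytes * RPS * 8 / 1e6
Payload per request = 120 KB = 120 * 1024 = 122880 bytes
Total bytes/sec = 122880 * 1835 = 225484800
Total bits/sec = 225484800 * 8 = 1803878400
Mbps = 1803878400 / 1e6 = 1803.88

1803.88 Mbps


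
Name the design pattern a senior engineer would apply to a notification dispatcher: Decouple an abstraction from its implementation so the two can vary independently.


This matches the Bridge pattern

Bridge


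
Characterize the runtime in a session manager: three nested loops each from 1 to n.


Reasoning: three levels of nesting over n
Complexity: O(n^3)

O(n^3)


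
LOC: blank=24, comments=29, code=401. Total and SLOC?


Total LOC = blank + comment + code
Total LOC = 24 + 29 + 401 = 454
SLOC (source only) = code = 401

Total LOC: 454, SLOC: 401


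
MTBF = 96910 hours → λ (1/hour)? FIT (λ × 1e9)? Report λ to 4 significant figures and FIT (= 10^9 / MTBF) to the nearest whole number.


Formula: λ = 1 / MTBF; FIT = λ × 1e9 = 1e9 / MTBF
λ = 1 / 96910 ≈ 1.032e-05 failures/hour
FIT = 1e9 / 96910 ≈ 10319 failures per 1e9 hours (nearest whole number)

λ = 1.032e-05 /h, FIT = 10319


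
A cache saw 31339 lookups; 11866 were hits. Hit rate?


Formula: hit rate = hits / (hits + misses) * 100
hit rate = 11866 / (11866 + 19473) * 100
hit rate = 11866 / 31339 * 100
hit rate = 37.86%

37.86%


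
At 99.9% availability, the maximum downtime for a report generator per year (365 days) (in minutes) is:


Formula: allowed downtime = period * (100 - SLA) / 100
Period (year (365 days)) = 525600 minutes
Unavailability fraction = (100 - 99.9) / 100
Allowed downtime = 525600 * (100 - 99.9) / 100
Allowed downtime = 525.6 minutes

525.6 minutes


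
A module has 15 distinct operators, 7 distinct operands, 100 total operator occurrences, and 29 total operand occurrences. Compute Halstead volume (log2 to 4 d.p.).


Formula: V = N * log2(η), where N = N1 + N2 and η = η1 + η2
η = 15 + 7 = 22
N = 100 + 29 = 129
log2(22) ≈ 4.4594
V = 129 * 4.4594 = 575.26

575.26


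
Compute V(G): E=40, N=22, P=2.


Formula: V(G) = E - N + 2P
V(G) = 40 - 22 + 2*2
V(G) = 18 + 4
V(G) = 22

22


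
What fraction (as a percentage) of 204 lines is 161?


Coverage = covered / total * 100
Coverage = 161 / 204 * 100
Coverage = 78.92%

78.92%


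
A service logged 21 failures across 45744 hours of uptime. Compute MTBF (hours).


Formula: MTBF = Total operating time / Number of failures
MTBF = 45744 / 21
MTBF = 2178.29 hours

2178.29 hours


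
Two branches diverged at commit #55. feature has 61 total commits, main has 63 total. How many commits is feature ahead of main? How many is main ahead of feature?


Common ancestor: commit #55
feature commits after divergence: 61 - 55 = 6
main commits after divergence: 63 - 55 = 8
feature is 6 commits ahead of main
main is 8 commits ahead of feature

feature ahead: 6, main ahead: 8


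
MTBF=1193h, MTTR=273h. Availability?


Availability = MTBF / (MTBF + MTTR)
Availability = 1193 / (1193 + 273)
Availability = 1193 / 1466
Availability = 81.3779%

81.3779%


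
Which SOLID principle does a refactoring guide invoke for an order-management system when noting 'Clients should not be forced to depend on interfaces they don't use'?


This describes the Interface Segregation Principle (ISP)

Interface Segregation Principle (ISP)


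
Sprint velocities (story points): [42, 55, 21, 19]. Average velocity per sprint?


Formula: Avg velocity = Total points / Number of sprints
Points: [42, 55, 21, 19]
Sum = 42 + 55 + 21 + 19 = 137
Avg velocity = 137 / 4 = 34.25 points/sprint

34.25 points/sprint


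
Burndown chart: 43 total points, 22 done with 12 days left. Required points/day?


Formula: Required rate = Remaining points / Days left
Remaining = 43 - 22 = 21 points
Required rate = 21 / 12 = 1.75 points/day

1.75 points/day


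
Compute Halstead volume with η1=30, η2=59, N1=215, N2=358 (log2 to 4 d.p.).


Formula: V = N * log2(η), where N = N1 + N2 and η = η1 + η2
η = 30 + 59 = 89
N = 215 + 358 = 573
log2(89) ≈ 6.4757
V = 573 * 6.4757 = 3710.58

3710.58


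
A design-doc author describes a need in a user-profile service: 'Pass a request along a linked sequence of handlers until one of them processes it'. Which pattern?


This matches the Chain of Responsibility pattern

Chain of Responsibility


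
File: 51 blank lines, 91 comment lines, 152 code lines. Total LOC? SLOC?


Total LOC = blank + comment + code
Total LOC = 51 + 91 + 152 = 294
SLOC (source only) = code = 152

Total LOC: 294, SLOC: 152


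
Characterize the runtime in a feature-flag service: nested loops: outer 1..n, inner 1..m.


Reasoning: product of independent bounds
Complexity: O(n*m)

O(n*m)


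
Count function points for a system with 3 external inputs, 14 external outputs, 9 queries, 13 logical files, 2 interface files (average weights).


UFP = EI*4 + EO*5 + EQ*4 + ILF*10 + EIF*7
UFP = 3*4 + 14*5 + 9*4 + 13*10 + 2*7
UFP = 12 + 70 + 36 + 130 + 14
UFP = 262

262


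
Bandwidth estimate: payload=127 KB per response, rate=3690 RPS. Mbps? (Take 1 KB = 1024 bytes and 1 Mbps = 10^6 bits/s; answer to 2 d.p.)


Formula: Mbps = payload_bytes * RPS * 8 / 1e6
Payload per request = 127 KB = 127 * 1024 = 130048 bytes
Total bytes/sec = 130048 * 3690 = 479877120
Total bits/sec = 479877120 * 8 = 3839016960
Mbps = 3839016960 / 1e6 = 3839.02

3839.02 Mbps


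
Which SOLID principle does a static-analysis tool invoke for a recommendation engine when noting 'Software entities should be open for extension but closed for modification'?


This describes the Open/Closed Principle (OCP)

Open/Closed Principle (OCP)


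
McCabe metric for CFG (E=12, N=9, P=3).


Formula: V(G) = E - N + 2P
V(G) = 12 - 9 + 2*3
V(G) = 3 + 6
V(G) = 9

9


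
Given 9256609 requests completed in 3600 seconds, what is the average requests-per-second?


Formula: throughput = requests / seconds
throughput = 9256609 / 3600
throughput = 2571.28 requests/second

2571.28 requests/second


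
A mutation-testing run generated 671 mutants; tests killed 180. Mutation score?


Mutation score = killed / total * 100
Mutation score = 180 / 671 * 100
Mutation score = 26.83%

26.83%


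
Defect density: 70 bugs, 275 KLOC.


Defect density = defects / KLOC
Defect density = 70 / 275
Defect density = 0.255 defects/KLOC

0.255 defects/KLOC


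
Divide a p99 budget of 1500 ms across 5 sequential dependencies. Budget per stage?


Formula: per_stage = total_budget / stages
per_stage = 1500 / 5
per_stage = 300.0 ms

300.0 ms


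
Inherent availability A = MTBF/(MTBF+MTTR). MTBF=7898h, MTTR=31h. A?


Availability = MTBF / (MTBF + MTTR)
Availability = 7898 / (7898 + 31)
Availability = 7898 / 7929
Availability = 99.609%

99.609%


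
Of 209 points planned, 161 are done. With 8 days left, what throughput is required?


Formula: Required rate = Remaining points / Days left
Remaining = 209 - 161 = 48 points
Required rate = 48 / 8 = 6.0 points/day

6.0 points/day


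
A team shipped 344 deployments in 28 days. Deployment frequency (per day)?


Formula: deployments per day = releases / days
= 344 / 28
= 12.286 deploys/day
(equivalently, 86.0 deploys/week)

12.286 deploys/day


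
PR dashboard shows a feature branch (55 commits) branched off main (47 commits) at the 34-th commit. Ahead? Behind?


Common ancestor: commit #34
feature commits after divergence: 55 - 34 = 21
main commits after divergence: 47 - 34 = 13
feature is 21 commits ahead of main
main is 13 commits ahead of feature

feature ahead: 21, main ahead: 13


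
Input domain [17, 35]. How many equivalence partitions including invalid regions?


Valid range: [17, 35]
Class 1: x < 17 — invalid
Class 2: 17 ≤ x ≤ 35 — valid
Class 3: x > 35 — invalid
Total equivalence classes: 3

3 equivalence classes


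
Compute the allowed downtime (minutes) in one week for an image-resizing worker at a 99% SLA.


Formula: allowed downtime = period * (100 - SLA) / 100
Period (week) = 10080 minutes
Unavailability fraction = (100 - 99.0) / 100
Allowed downtime = 10080 * (100 - 99.0) / 100
Allowed downtime = 100.8 minutes

100.8 minutes


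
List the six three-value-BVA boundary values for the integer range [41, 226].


Range: [41, 226]
Boundaries: just below min, min, min+1, max-1, max, just above max
Values: [40, 41, 42, 225, 226, 227]

[40, 41, 42, 225, 226, 227]


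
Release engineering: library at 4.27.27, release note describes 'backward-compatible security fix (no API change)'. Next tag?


Current: 4.27.27
Change category: 'backward-compatible security fix (no API change)' → patch bump
SemVer rule: patch bump → increment PATCH (MAJOR and MINOR unchanged)
New: 4.27.28

4.27.28


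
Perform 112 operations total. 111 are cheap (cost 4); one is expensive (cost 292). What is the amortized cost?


Formula: Amortized cost = Total cost / Operations
Total cost = (111 * 4) + (1 * 292)
Total cost = 444 + 292 = 736
Amortized = 736 / 112 = 6.5714

6.5714


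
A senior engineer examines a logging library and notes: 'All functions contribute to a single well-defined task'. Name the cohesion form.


Reasoning: Best: single purpose
Type: Functional cohesion

Functional cohesion


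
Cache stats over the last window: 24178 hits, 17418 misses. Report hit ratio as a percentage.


Formula: hit rate = hits / (hits + misses) * 100
hit rate = 24178 / (24178 + 17418) * 100
hit rate = 24178 / 41596 * 100
hit rate = 58.13%

58.13%


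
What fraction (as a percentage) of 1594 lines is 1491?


Coverage = covered / total * 100
Coverage = 1491 / 1594 * 100
Coverage = 93.54%

93.54%


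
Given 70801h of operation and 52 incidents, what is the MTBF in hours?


Formula: MTBF = Total operating time / Number of failures
MTBF = 70801 / 52
MTBF = 1361.56 hours

1361.56 hours


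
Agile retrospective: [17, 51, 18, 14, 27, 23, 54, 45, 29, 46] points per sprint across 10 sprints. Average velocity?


Formula: Avg velocity = Total points / Number of sprints
Points: [17, 51, 18, 14, 27, 23, 54, 45, 29, 46]
Sum = 17 + 51 + 18 + 14 + 27 + 23 + 54 + 45 + 29 + 46 = 324
Avg velocity = 324 / 10 = 32.4 points/sprint

32.4 points/sprint


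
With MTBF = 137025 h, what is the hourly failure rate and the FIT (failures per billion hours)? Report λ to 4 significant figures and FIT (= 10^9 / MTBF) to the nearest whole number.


Formula: λ = 1 / MTBF; FIT = λ × 1e9 = 1e9 / MTBF
λ = 1 / 137025 ≈ 7.298e-06 failures/hour
FIT = 1e9 / 137025 ≈ 7298 failures per 1e9 hours (nearest whole number)

λ = 7.298e-06 /h, FIT = 7298


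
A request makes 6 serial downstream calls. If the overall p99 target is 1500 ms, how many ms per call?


Formula: per_stage = total_budget / stages
per_stage = 1500 / 6
per_stage = 250.0 ms

250.0 ms


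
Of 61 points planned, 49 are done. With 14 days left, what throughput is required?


Formula: Required rate = Remaining points / Days left
Remaining = 61 - 49 = 12 points
Required rate = 12 / 14 = 0.86 points/day

0.86 points/day


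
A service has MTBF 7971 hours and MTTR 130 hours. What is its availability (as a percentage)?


Availability = MTBF / (MTBF + MTTR)
Availability = 7971 / (7971 + 130)
Availability = 7971 / 8101
Availability = 98.3953%

98.3953%


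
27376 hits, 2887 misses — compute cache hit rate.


Formula: hit rate = hits / (hits + misses) * 100
hit rate = 27376 / (27376 + 2887) * 100
hit rate = 27376 / 30263 * 100
hit rate = 90.46%

90.46%


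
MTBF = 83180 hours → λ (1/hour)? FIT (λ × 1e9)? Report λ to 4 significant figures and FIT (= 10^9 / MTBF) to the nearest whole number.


Formula: λ = 1 / MTBF; FIT = λ × 1e9 = 1e9 / MTBF
λ = 1 / 83180 ≈ 1.202e-05 failures/hour
FIT = 1e9 / 83180 ≈ 12022 failures per 1e9 hours (nearest whole number)

λ = 1.202e-05 /h, FIT = 12022


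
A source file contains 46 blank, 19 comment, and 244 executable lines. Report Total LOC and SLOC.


Total LOC = blank + comment + code
Total LOC = 46 + 19 + 244 = 309
SLOC (source only) = code = 244

Total LOC: 309, SLOC: 244


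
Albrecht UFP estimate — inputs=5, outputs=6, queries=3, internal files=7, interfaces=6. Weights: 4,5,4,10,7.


UFP = EI*4 + EO*5 + EQ*4 + ILF*10 + EIF*7
UFP = 5*4 + 6*5 + 3*4 + 7*10 + 6*7
UFP = 20 + 30 + 12 + 70 + 42
UFP = 174

174


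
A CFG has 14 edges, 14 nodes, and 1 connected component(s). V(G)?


Formula: V(G) = E - N + 2P
V(G) = 14 - 14 + 2*1
V(G) = 0 + 2
V(G) = 2

2


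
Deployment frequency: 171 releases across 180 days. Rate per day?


Formula: deployments per day = releases / days
= 171 / 180
= 0.95 deploys/day
(equivalently, 6.65 deploys/week)

0.95 deploys/day


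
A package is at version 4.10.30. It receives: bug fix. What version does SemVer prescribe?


Current: 4.10.30
Change category: 'bug fix' → patch bump
SemVer rule: patch bump → increment PATCH (MAJOR and MINOR unchanged)
New: 4.10.31

4.10.31


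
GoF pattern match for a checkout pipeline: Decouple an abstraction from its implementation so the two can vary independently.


This matches the Bridge pattern

Bridge


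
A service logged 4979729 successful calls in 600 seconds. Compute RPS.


Formula: throughput = requests / seconds
throughput = 4979729 / 600
throughput = 8299.55 requests/second

8299.55 requests/second


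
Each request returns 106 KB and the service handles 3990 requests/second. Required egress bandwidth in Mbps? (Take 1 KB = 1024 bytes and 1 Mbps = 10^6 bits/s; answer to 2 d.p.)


Formula: Mbps = payload_bytes * RPS * 8 / 1e6
Payload per request = 106 KB = 106 * 1024 = 108544 bytes
Total bytes/sec = 108544 * 3990 = 433090560
Total bits/sec = 433090560 * 8 = 3464724480
Mbps = 3464724480 / 1e6 = 3464.72

3464.72 Mbps


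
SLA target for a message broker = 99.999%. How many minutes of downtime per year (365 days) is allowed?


Formula: allowed downtime = period * (100 - SLA) / 100
Period (year (365 days)) = 525600 minutes
Unavailability fraction = (100 - 99.999) / 100
Allowed downtime = 525600 * (100 - 99.999) / 100
Allowed downtime = 5.256 minutes

5.256 minutes


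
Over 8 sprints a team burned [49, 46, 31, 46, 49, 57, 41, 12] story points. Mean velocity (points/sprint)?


Formula: Avg velocity = Total points / Number of sprints
Points: [49, 46, 31, 46, 49, 57, 41, 12]
Sum = 49 + 46 + 31 + 46 + 49 + 57 + 41 + 12 = 331
Avg velocity = 331 / 8 = 41.38 points/sprint

41.38 points/sprint


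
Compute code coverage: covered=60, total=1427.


Coverage = covered / total * 100
Coverage = 60 / 1427 * 100
Coverage = 4.2%

4.2%


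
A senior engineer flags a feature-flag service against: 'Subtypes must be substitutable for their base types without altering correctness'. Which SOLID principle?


This describes the Liskov Substitution Principle (LSP)

Liskov Substitution Principle (LSP)


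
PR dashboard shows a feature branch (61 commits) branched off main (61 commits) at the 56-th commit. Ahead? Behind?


Common ancestor: commit #56
feature commits after divergence: 61 - 56 = 5
main commits after divergence: 61 - 56 = 5
feature is 5 commits ahead of main
main is 5 commits ahead of feature

feature ahead: 5, main ahead: 5


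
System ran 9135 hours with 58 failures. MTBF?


Formula: MTBF = Total operating time / Number of failures
MTBF = 9135 / 58
MTBF = 157.5 hours

157.5 hours


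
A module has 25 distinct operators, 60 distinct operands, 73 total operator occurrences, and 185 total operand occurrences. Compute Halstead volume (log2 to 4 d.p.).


Formula: V = N * log2(η), where N = N1 + N2 and η = η1 + η2
η = 25 + 60 = 85
N = 73 + 185 = 258
log2(85) ≈ 6.4094
V = 258 * 6.4094 = 1653.63

1653.63


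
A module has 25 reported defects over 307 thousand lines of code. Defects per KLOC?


Defect density = defects / KLOC
Defect density = 25 / 307
Defect density = 0.081 defects/KLOC

0.081 defects/KLOC


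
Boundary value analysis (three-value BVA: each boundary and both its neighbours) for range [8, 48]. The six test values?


Range: [8, 48]
Boundaries: just below min, min, min+1, max-1, max, just above max
Values: [7, 8, 9, 47, 48, 49]

[7, 8, 9, 47, 48, 49]


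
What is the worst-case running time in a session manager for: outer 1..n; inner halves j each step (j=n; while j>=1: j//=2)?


Reasoning: n times log n
Complexity: O(n log n)

O(n log n)


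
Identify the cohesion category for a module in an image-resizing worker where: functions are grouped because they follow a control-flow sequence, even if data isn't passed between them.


Reasoning: Grouped by order of execution within a routine, not by data flow
Type: Procedural cohesion

Procedural cohesion


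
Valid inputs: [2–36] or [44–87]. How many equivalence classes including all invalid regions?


Valid ranges: [2,36] and [44,87]
Class 1: x < 2 — invalid
Class 2: 2 ≤ x ≤ 36 — valid
Class 3: 36 < x < 44 — invalid (gap between ranges)
Class 4: 44 ≤ x ≤ 87 — valid
Class 5: x > 87 — invalid
Total equivalence classes: 5

5 equivalence classes


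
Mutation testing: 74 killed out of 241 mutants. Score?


Mutation score = killed / total * 100
Mutation score = 74 / 241 * 100
Mutation score = 30.71%

30.71%


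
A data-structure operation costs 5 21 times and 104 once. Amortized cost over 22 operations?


Formula: Amortized cost = Total cost / Operations
Total cost = (21 * 5) + (1 * 104)
Total cost = 105 + 104 = 209
Amortized = 209 / 22 = 9.5

9.5


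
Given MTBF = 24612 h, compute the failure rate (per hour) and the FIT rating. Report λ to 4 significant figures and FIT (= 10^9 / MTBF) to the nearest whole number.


Formula: λ = 1 / MTBF; FIT = λ × 1e9 = 1e9 / MTBF
λ = 1 / 24612 ≈ 4.063e-05 failures/hour
FIT = 1e9 / 24612 ≈ 40631 failures per 1e9 hours (nearest whole number)

λ = 4.063e-05 /h, FIT = 40631


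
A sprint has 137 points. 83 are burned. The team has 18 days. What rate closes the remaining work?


Formula: Required rate = Remaining points / Days left
Remaining = 137 - 83 = 54 points
Required rate = 54 / 18 = 3.0 points/day

3.0 points/day


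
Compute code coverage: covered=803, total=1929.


Coverage = covered / total * 100
Coverage = 803 / 1929 * 100
Coverage = 41.63%

41.63%


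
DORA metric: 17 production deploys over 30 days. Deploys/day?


Formula: deployments per day = releases / days
= 17 / 30
= 0.567 deploys/day
(equivalently, 3.97 deploys/week)

0.567 deploys/day


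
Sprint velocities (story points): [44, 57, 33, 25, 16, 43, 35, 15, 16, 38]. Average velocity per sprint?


Formula: Avg velocity = Total points / Number of sprints
Points: [44, 57, 33, 25, 16, 43, 35, 15, 16, 38]
Sum = 44 + 57 + 33 + 25 + 16 + 43 + 35 + 15 + 16 + 38 = 322
Avg velocity = 322 / 10 = 32.2 points/sprint

32.2 points/sprint


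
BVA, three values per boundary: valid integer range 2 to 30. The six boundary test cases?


Range: [2, 30]
Boundaries: just below min, min, min+1, max-1, max, just above max
Values: [1, 2, 3, 29, 30, 31]

[1, 2, 3, 29, 30, 31]


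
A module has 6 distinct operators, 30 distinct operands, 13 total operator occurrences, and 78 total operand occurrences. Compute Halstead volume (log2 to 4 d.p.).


Formula: V = N * log2(η), where N = N1 + N2 and η = η1 + η2
η = 6 + 30 = 36
N = 13 + 78 = 91
log2(36) ≈ 5.1699
V = 91 * 5.1699 = 470.46

470.46


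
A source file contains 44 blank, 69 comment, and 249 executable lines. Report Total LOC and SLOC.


Total LOC = blank + comment + code
Total LOC = 44 + 69 + 249 = 362
SLOC (source only) = code = 249

Total LOC: 362, SLOC: 249


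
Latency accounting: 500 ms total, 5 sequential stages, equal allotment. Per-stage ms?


Formula: per_stage = total_budget / stages
per_stage = 500 / 5
per_stage = 100.0 ms

100.0 ms


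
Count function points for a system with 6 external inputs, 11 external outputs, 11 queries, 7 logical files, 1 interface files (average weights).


UFP = EI*4 + EO*5 + EQ*4 + ILF*10 + EIF*7
UFP = 6*4 + 11*5 + 11*4 + 7*10 + 1*7
UFP = 24 + 55 + 44 + 70 + 7
UFP = 200

200


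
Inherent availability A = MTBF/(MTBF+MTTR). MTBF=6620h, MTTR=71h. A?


Availability = MTBF / (MTBF + MTTR)
Availability = 6620 / (6620 + 71)
Availability = 6620 / 6691
Availability = 98.9389%

98.9389%


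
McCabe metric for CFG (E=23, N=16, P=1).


Formula: V(G) = E - N + 2P
V(G) = 23 - 16 + 2*1
V(G) = 7 + 2
V(G) = 9

9


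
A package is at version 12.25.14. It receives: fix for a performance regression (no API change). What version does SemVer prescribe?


Current: 12.25.14
Change category: 'fix for a performance regression (no API change)' → patch bump
SemVer rule: patch bump → increment PATCH (MAJOR and MINOR unchanged)
New: 12.25.15

12.25.15


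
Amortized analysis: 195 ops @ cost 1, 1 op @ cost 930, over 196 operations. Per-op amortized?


Formula: Amortized cost = Total cost / Operations
Total cost = (195 * 1) + (1 * 930)
Total cost = 195 + 930 = 1125
Amortized = 1125 / 196 = 5.7398

5.7398


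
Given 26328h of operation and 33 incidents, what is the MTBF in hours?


Formula: MTBF = Total operating time / Number of failures
MTBF = 26328 / 33
MTBF = 797.82 hours

797.82 hours


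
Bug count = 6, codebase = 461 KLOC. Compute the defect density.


Defect density = defects / KLOC
Defect density = 6 / 461
Defect density = 0.013 defects/KLOC

0.013 defects/KLOC


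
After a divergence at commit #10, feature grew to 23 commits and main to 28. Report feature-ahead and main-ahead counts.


Common ancestor: commit #10
feature commits after divergence: 23 - 10 = 13
main commits after divergence: 28 - 10 = 18
feature is 13 commits ahead of main
main is 18 commits ahead of feature

feature ahead: 13, main ahead: 18


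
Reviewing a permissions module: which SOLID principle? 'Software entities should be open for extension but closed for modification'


This describes the Open/Closed Principle (OCP)

Open/Closed Principle (OCP)


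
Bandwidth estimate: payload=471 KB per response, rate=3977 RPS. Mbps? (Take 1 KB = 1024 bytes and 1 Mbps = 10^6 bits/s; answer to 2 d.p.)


Formula: Mbps = payload_bytes * RPS * 8 / 1e6
Payload per request = 471 KB = 471 * 1024 = 482304 bytes
Total bytes/sec = 482304 * 3977 = 1918123008
Total bits/sec = 1918123008 * 8 = 15344984064
Mbps = 15344984064 / 1e6 = 15344.98

15344.98 Mbps


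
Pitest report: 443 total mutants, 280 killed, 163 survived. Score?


Mutation score = killed / total * 100
Mutation score = 280 / 443 * 100
Mutation score = 63.21%

63.21%


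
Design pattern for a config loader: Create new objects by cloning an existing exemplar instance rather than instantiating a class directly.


This matches the Prototype pattern

Prototype


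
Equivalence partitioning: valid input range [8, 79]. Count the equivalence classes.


Valid range: [8, 79]
Class 1: x < 8 — invalid
Class 2: 8 ≤ x ≤ 79 — valid
Class 3: x > 79 — invalid
Total equivalence classes: 3

3 equivalence classes


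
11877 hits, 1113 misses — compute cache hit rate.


Formula: hit rate = hits / (hits + misses) * 100
hit rate = 11877 / (11877 + 1113) * 100
hit rate = 11877 / 12990 * 100
hit rate = 91.43%

91.43%


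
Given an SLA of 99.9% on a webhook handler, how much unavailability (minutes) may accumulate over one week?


Formula: allowed downtime = period * (100 - SLA) / 100
Period (week) = 10080 minutes
Unavailability fraction = (100 - 99.9) / 100
Allowed downtime = 10080 * (100 - 99.9) / 100
Allowed downtime = 10.08 minutes

10.08 minutes


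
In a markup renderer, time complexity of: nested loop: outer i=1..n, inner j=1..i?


Reasoning: triangle: n(n+1)/2 ~ n^2/2
Complexity: O(n^2)

O(n^2)


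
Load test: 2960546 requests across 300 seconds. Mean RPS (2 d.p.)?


Formula: throughput = requests / seconds
throughput = 2960546 / 300
throughput = 9868.49 requests/second

9868.49 requests/second


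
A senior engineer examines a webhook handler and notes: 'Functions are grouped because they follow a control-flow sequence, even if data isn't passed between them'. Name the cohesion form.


Reasoning: Grouped by order of execution within a routine, not by data flow
Type: Procedural cohesion

Procedural cohesion


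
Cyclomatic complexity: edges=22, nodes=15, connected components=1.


Formula: V(G) = E - N + 2P
V(G) = 22 - 15 + 2*1
V(G) = 7 + 2
V(G) = 9

9


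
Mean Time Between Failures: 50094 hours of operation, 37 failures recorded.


Formula: MTBF = Total operating time / Number of failures
MTBF = 50094 / 37
MTBF = 1353.89 hours

1353.89 hours


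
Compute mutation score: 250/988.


Mutation score = killed / total * 100
Mutation score = 250 / 988 * 100
Mutation score = 25.3%

25.3%


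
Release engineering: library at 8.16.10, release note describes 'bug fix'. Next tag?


Current: 8.16.10
Change category: 'bug fix' → patch bump
SemVer rule: patch bump → increment PATCH (MAJOR and MINOR unchanged)
New: 8.16.11

8.16.11


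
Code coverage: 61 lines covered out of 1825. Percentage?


Coverage = covered / total * 100
Coverage = 61 / 1825 * 100
Coverage = 3.34%

3.34%


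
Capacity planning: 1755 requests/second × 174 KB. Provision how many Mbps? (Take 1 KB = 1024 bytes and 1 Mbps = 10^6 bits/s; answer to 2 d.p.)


Formula: Mbps = payload_bytes * RPS * 8 / 1e6
Payload per request = 174 KB = 174 * 1024 = 178176 bytes
Total bytes/sec = 178176 * 1755 = 312698880
Total bits/sec = 312698880 * 8 = 2501591040
Mbps = 2501591040 / 1e6 = 2501.59

2501.59 Mbps


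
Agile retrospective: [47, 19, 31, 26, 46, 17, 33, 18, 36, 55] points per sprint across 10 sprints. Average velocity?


Formula: Avg velocity = Total points / Number of sprints
Points: [47, 19, 31, 26, 46, 17, 33, 18, 36, 55]
Sum = 47 + 19 + 31 + 26 + 46 + 17 + 33 + 18 + 36 + 55 = 328
Avg velocity = 328 / 10 = 32.8 points/sprint

32.8 points/sprint


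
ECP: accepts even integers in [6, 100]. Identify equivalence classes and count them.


Constraint: even integers in [6, 100]
Class 1: x < 6 — out-of-range invalid
Class 2: x in [6,100] but odd — wrong type invalid
Class 3: x in [6,100] and even — valid
Class 4: x > 100 — out-of-range invalid
Total equivalence classes: 4

4 equivalence classes


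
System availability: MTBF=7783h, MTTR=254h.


Availability = MTBF / (MTBF + MTTR)
Availability = 7783 / (7783 + 254)
Availability = 7783 / 8037
Availability = 96.8396%

96.8396%


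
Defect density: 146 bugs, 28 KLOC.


Defect density = defects / KLOC
Defect density = 146 / 28
Defect density = 5.214 defects/KLOC

5.214 defects/KLOC


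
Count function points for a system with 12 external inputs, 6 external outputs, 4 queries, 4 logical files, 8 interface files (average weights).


UFP = EI*4 + EO*5 + EQ*4 + ILF*10 + EIF*7
UFP = 12*4 + 6*5 + 4*4 + 4*10 + 8*7
UFP = 48 + 30 + 16 + 40 + 56
UFP = 190

190


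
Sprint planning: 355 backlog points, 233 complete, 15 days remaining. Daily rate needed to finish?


Formula: Required rate = Remaining points / Days left
Remaining = 355 - 233 = 122 points
Required rate = 122 / 15 = 8.13 points/day

8.13 points/day


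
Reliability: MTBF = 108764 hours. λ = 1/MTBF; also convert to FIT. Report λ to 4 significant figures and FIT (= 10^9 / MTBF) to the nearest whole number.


Formula: λ = 1 / MTBF; FIT = λ × 1e9 = 1e9 / MTBF
λ = 1 / 108764 ≈ 9.194e-06 failures/hour
FIT = 1e9 / 108764 ≈ 9194 failures per 1e9 hours (nearest whole number)

λ = 9.194e-06 /h, FIT = 9194


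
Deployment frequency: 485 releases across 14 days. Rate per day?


Formula: deployments per day = releases / days
= 485 / 14
= 34.643 deploys/day
(equivalently, 242.5 deploys/week)

34.643 deploys/day


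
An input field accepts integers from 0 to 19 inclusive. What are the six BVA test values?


Range: [0, 19]
Boundaries: just below min, min, min+1, max-1, max, just above max
Values: [-1, 0, 1, 18, 19, 20]

[-1, 0, 1, 18, 19, 20]


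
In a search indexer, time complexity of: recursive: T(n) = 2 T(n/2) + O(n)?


Reasoning: master theorem case 2 (merge-sort recurrence)
Complexity: O(n log n)

O(n log n)


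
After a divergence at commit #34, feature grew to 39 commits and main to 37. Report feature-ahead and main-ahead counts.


Common ancestor: commit #34
feature commits after divergence: 39 - 34 = 5
main commits after divergence: 37 - 34 = 3
feature is 5 commits ahead of main
main is 3 commits ahead of feature

feature ahead: 5, main ahead: 3


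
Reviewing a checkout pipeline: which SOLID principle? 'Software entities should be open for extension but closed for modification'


This describes the Open/Closed Principle (OCP)

Open/Closed Principle (OCP)


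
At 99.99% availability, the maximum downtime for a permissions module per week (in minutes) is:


Formula: allowed downtime = period * (100 - SLA) / 100
Period (week) = 10080 minutes
Unavailability fraction = (100 - 99.99) / 100
Allowed downtime = 10080 * (100 - 99.99) / 100
Allowed downtime = 1.008 minutes

1.008 minutes


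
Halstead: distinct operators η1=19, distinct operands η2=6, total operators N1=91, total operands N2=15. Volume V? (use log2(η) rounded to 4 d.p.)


Formula: V = N * log2(η), where N = N1 + N2 and η = η1 + η2
η = 19 + 6 = 25
N = 91 + 15 = 106
log2(25) ≈ 4.6439
V = 106 * 4.6439 = 492.25

492.25


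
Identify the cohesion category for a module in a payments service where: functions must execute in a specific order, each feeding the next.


Reasoning: Output of one is input to next
Type: Sequential cohesion

Sequential cohesion


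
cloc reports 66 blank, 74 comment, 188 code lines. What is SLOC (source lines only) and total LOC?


Total LOC = blank + comment + code
Total LOC = 66 + 74 + 188 = 328
SLOC (source only) = code = 188

Total LOC: 328, SLOC: 188


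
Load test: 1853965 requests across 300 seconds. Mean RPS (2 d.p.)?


Formula: throughput = requests / seconds
throughput = 1853965 / 300
throughput = 6179.88 requests/second

6179.88 requests/second


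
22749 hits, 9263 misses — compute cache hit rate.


Formula: hit rate = hits / (hits + misses) * 100
hit rate = 22749 / (22749 + 9263) * 100
hit rate = 22749 / 32012 * 100
hit rate = 71.06%

71.06%


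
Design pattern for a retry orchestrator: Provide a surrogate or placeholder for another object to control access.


This matches the Proxy pattern

Proxy


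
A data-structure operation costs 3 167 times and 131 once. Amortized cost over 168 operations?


Formula: Amortized cost = Total cost / Operations
Total cost = (167 * 3) + (1 * 131)
Total cost = 501 + 131 = 632
Amortized = 632 / 168 = 3.7619

3.7619


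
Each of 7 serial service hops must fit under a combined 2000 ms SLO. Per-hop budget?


Formula: per_stage = total_budget / stages
per_stage = 2000 / 7
per_stage = 285.71 ms

285.71 ms


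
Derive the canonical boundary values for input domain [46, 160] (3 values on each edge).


Range: [46, 160]
Boundaries: just below min, min, min+1, max-1, max, just above max
Values: [45, 46, 47, 159, 160, 161]

[45, 46, 47, 159, 160, 161]


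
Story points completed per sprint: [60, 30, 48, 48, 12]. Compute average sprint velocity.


Formula: Avg velocity = Total points / Number of sprints
Points: [60, 30, 48, 48, 12]
Sum = 60 + 30 + 48 + 48 + 12 = 198
Avg velocity = 198 / 5 = 39.6 points/sprint

39.6 points/sprint


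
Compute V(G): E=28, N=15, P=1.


Formula: V(G) = E - N + 2P
V(G) = 28 - 15 + 2*1
V(G) = 13 + 2
V(G) = 15

15


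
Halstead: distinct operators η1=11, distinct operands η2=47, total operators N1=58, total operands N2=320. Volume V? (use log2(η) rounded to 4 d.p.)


Formula: V = N * log2(η), where N = N1 + N2 and η = η1 + η2
η = 11 + 47 = 58
N = 58 + 320 = 378
log2(58) ≈ 5.8580
V = 378 * 5.8580 = 2214.32

2214.32


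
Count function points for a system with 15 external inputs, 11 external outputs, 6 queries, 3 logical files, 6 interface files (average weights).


UFP = EI*4 + EO*5 + EQ*4 + ILF*10 + EIF*7
UFP = 15*4 + 11*5 + 6*4 + 3*10 + 6*7
UFP = 60 + 55 + 24 + 30 + 42
UFP = 211

211


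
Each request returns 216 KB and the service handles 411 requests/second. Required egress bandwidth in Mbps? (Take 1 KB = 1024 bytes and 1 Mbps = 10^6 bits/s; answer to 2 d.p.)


Formula: Mbps = payload_bytes * RPS * 8 / 1e6
Payload per request = 216 KB = 216 * 1024 = 221184 bytes
Total bytes/sec = 221184 * 411 = 90906624
Total bits/sec = 90906624 * 8 = 727252992
Mbps = 727252992 / 1e6 = 727.25

727.25 Mbps


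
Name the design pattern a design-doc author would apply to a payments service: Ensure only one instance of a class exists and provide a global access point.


This matches the Singleton pattern

Singleton


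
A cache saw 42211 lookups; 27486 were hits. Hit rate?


Formula: hit rate = hits / (hits + misses) * 100
hit rate = 27486 / (27486 + 14725) * 100
hit rate = 27486 / 42211 * 100
hit rate = 65.12%

65.12%


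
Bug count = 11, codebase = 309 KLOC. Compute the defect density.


Defect density = defects / KLOC
Defect density = 11 / 309
Defect density = 0.036 defects/KLOC

0.036 defects/KLOC


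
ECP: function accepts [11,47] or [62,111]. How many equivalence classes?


Valid ranges: [11,47] and [62,111]
Class 1: x < 11 — invalid
Class 2: 11 ≤ x ≤ 47 — valid
Class 3: 47 < x < 62 — invalid (gap between ranges)
Class 4: 62 ≤ x ≤ 111 — valid
Class 5: x > 111 — invalid
Total equivalence classes: 5

5 equivalence classes


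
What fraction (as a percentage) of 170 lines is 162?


Coverage = covered / total * 100
Coverage = 162 / 170 * 100
Coverage = 95.29%

95.29%


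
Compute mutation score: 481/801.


Mutation score = killed / total * 100
Mutation score = 481 / 801 * 100
Mutation score = 60.05%

60.05%


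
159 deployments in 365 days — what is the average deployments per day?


Formula: deployments per day = releases / days
= 159 / 365
= 0.436 deploys/day
(equivalently, 3.05 deploys/week)

0.436 deploys/day


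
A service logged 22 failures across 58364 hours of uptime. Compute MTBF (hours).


Formula: MTBF = Total operating time / Number of failures
MTBF = 58364 / 22
MTBF = 2652.91 hours

2652.91 hours


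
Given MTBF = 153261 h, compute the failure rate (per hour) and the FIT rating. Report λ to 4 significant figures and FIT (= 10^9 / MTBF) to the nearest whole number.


Formula: λ = 1 / MTBF; FIT = λ × 1e9 = 1e9 / MTBF
λ = 1 / 153261 ≈ 6.525e-06 failures/hour
FIT = 1e9 / 153261 ≈ 6525 failures per 1e9 hours (nearest whole number)

λ = 6.525e-06 /h, FIT = 6525


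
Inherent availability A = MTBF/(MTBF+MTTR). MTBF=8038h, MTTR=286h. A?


Availability = MTBF / (MTBF + MTTR)
Availability = 8038 / (8038 + 286)
Availability = 8038 / 8324
Availability = 96.5642%

96.5642%


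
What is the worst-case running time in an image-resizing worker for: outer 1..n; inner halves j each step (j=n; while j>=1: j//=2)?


Reasoning: n times log n
Complexity: O(n log n)

O(n log n)
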